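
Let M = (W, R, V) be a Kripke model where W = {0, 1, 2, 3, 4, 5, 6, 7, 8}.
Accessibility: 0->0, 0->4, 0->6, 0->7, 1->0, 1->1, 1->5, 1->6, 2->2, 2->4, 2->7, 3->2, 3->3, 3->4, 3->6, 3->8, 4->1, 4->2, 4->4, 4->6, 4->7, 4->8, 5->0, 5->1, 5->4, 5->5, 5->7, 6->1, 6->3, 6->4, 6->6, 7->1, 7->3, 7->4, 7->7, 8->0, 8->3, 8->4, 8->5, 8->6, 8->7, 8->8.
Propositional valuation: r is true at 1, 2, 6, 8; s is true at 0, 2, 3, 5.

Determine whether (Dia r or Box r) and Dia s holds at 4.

Yes

At 4: Dia r or Box r is true, Dia s is true, so (Dia r or Box r) and Dia s is true.
  At 4: Dia r is true, Box r is false, so Dia r or Box r is true.
    At 4: Dia r requires r at some successor in {1, 2, 4, 6, 7, 8}.
      r holds at 1, so Dia r is true at 4.
    At 4: Box r requires r at every successor {1, 2, 4, 6, 7, 8}.
      r fails at 4, so Box r is false at 4.
  At 4: Dia s requires s at some successor in {1, 2, 4, 6, 7, 8}.
    s holds at 2, so Dia s is true at 4.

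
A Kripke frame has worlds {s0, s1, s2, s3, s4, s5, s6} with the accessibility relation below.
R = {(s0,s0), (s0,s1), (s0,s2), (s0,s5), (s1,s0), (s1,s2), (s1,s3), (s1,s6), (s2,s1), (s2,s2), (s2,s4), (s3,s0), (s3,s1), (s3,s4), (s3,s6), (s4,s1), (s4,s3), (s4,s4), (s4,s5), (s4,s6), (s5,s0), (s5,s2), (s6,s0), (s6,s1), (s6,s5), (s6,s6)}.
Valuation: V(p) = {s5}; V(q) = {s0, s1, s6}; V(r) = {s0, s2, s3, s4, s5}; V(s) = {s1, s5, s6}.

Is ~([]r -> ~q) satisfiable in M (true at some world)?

No

Let φ = ~([]r -> ~q). Evaluate φ at each world:
  s0 (successors {s0, s1, s2, s5}): φ is false.
  s1 (successors {s0, s2, s3, s6}): φ is false.
  s2 (successors {s1, s2, s4}): φ is false.
  s3 (successors {s0, s1, s4, s6}): φ is false.
  s4 (successors {s1, s3, s4, s5, s6}): φ is false.
  s5 (successors {s0, s2}): φ is false.
  s6 (successors {s0, s1, s5, s6}): φ is false.
For instance, at s5:
  At s5: []r -> ~q is true, so ~([]r -> ~q) is false.
    At s5: []r is true, ~q is true, so []r -> ~q is true.
      At s5: []r requires r at every successor {s0, s2}.
        At s0: r is true.
        At s2: r is true.
      So []r is true at s5.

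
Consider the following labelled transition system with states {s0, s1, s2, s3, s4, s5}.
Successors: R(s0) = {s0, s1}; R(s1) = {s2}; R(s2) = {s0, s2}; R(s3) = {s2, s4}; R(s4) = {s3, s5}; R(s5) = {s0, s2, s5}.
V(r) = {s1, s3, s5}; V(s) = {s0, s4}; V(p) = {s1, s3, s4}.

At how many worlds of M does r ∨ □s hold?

3

Let φ = r ∨ □s. Evaluate φ at each world:
  s0 (successors {s0, s1}): φ is false.
  s1 (successors {s2}): φ is true.
  s2 (successors {s0, s2}): φ is false.
  s3 (successors {s2, s4}): φ is true.
  s4 (successors {s3, s5}): φ is false.
  s5 (successors {s0, s2, s5}): φ is true.
For instance, at s2:
  At s2: r is false, □s is false, so r ∨ □s is false.
    At s2: □s requires s at every successor {s0, s2}.
      s fails at s2, so □s is false at s2.
Satisfying worlds: {s1, s3, s5}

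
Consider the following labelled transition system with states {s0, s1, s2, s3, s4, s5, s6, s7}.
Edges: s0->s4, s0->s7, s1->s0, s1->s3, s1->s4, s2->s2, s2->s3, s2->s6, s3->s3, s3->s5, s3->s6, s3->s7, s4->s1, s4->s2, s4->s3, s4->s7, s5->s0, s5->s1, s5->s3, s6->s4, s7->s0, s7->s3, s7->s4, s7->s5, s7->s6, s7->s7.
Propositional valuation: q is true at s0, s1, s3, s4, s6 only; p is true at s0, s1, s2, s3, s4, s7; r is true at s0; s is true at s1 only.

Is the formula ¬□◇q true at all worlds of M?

Recall that □ψ holds at a world iff ψ holds at every accessible world, and ◇ψ holds iff ψ holds at some accessible world.
Let φ = ¬□◇q. Evaluate φ at each world:
  s0 (successors {s4, s7}): φ is false.
  s1 (successors {s0, s3, s4}): φ is false.
  s2 (successors {s2, s3, s6}): φ is false.
  s3 (successors {s3, s5, s6, s7}): φ is false.
  s4 (successors {s1, s2, s3, s7}): φ is false.
  s5 (successors {s0, s1, s3}): φ is false.
  s6 (successors {s4}): φ is false.
  s7 (successors {s0, s3, s4, s5, s6, s7}): φ is false.
Detail at s0 (counterexample):
  At s0: □◇q is true, so ¬□◇q is false.
    At s0: □◇q requires ◇q at every successor {s4, s7}.
      At s4: ◇q is true.
      At s7: ◇q is true.
    So □◇q is true at s0.

No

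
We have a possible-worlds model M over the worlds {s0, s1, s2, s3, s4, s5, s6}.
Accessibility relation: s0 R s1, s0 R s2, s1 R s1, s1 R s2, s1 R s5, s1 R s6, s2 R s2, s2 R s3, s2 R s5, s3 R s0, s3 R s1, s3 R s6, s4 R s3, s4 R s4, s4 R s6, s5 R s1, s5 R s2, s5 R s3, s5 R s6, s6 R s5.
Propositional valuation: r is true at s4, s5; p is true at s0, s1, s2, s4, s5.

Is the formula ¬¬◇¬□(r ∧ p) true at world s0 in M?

At s0: ¬◇¬□(r ∧ p) is false, so ¬¬◇¬□(r ∧ p) is true.
  At s0: ◇¬□(r ∧ p) is true, so ¬◇¬□(r ∧ p) is false.
    At s0: ◇¬□(r ∧ p) requires ¬□(r ∧ p) at some successor in {s1, s2}.
      ¬□(r ∧ p) holds at s1, so ◇¬□(r ∧ p) is true at s0.

Yes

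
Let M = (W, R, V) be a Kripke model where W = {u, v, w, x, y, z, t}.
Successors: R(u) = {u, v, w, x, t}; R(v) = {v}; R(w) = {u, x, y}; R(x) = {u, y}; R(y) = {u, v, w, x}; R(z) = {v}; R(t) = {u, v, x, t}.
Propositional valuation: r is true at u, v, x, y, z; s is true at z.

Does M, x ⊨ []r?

Yes

Recall that []ψ holds at a world iff ψ holds at every accessible world, and <>ψ holds iff ψ holds at some accessible world.
At x: []r requires r at every successor {u, y}.
  At u: r is true.
  At y: r is true.
So []r is true at x.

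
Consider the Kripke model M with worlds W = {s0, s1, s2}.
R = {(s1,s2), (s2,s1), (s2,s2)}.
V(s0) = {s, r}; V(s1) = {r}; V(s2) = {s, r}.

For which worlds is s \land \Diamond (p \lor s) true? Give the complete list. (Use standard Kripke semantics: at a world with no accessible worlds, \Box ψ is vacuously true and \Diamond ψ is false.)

Let φ = s \land \Diamond (p \lor s). Evaluate φ at each world:
  s0 (successors ∅): φ is false.
  s1 (successors {s2}): φ is false.
  s2 (successors {s1, s2}): φ is true.
For instance, at s1:
  At s1: s is false, \Diamond (p \lor s) is true, so s \land \Diamond (p \lor s) is false.
    At s1: \Diamond (p \lor s) requires p \lor s at some successor in {s2}.
      p \lor s holds at s2, so \Diamond (p \lor s) is true at s1.
Satisfying worlds: {s2}

s2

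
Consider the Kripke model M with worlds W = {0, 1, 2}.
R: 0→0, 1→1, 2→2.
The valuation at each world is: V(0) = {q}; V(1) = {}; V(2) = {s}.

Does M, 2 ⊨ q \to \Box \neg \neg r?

At 2: q is false, \Box \neg \neg r is false, so q \to \Box \neg \neg r is true.
  At 2: \Box \neg \neg r requires \neg \neg r at every successor {2}.
    \neg \neg r fails at 2, so \Box \neg \neg r is false at 2.

Yes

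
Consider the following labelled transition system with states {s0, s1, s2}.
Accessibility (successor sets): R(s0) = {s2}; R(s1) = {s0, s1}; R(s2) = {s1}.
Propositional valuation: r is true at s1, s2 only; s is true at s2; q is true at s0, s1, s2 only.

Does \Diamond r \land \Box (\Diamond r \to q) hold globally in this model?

Yes

Let φ = \Diamond r \land \Box (\Diamond r \to q). Evaluate φ at each world:
  s0 (successors {s2}): φ is true.
  s1 (successors {s0, s1}): φ is true.
  s2 (successors {s1}): φ is true.
For instance, at s1:
  At s1: \Diamond r is true, \Box (\Diamond r \to q) is true, so \Diamond r \land \Box (\Diamond r \to q) is true.
    At s1: \Diamond r requires r at some successor in {s0, s1}.
      r holds at s1, so \Diamond r is true at s1.
    At s1: \Box (\Diamond r \to q) requires \Diamond r \to q at every successor {s0, s1}.
      At s0: \Diamond r \to q is true.
      At s1: \Diamond r \to q is true.
    So \Box (\Diamond r \to q) is true at s1.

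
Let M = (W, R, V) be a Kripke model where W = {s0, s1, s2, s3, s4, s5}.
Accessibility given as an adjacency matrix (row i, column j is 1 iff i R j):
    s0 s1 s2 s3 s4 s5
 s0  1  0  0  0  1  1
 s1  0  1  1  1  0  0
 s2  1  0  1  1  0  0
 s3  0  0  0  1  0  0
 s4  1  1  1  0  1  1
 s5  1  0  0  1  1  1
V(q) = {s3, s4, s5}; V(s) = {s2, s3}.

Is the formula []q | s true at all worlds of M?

No

Let φ = []q | s. Evaluate φ at each world:
  s0 (successors {s0, s4, s5}): φ is false.
  s1 (successors {s1, s2, s3}): φ is false.
  s2 (successors {s0, s2, s3}): φ is true.
  s3 (successors {s3}): φ is true.
  s4 (successors {s0, s1, s2, s4, s5}): φ is false.
  s5 (successors {s0, s3, s4, s5}): φ is false.
Detail at s0 (counterexample):
  At s0: []q is false, s is false, so []q | s is false.
    At s0: []q requires q at every successor {s0, s4, s5}.
      q fails at s0, so []q is false at s0.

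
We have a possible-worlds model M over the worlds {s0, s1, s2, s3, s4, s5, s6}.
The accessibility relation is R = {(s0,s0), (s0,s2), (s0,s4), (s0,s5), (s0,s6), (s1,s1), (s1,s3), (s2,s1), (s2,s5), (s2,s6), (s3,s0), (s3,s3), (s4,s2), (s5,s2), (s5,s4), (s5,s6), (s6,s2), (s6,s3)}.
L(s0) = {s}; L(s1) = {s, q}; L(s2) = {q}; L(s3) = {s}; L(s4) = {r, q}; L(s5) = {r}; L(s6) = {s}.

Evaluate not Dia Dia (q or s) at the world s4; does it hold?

No

At s4: Dia Dia (q or s) is true, so not Dia Dia (q or s) is false.
  At s4: Dia Dia (q or s) requires Dia (q or s) at some successor in {s2}.
    Dia (q or s) holds at s2, so Dia Dia (q or s) is true at s4.
      At s2: Dia (q or s) requires q or s at some successor in {s1, s5, s6}.
        q or s holds at s1, so Dia (q or s) is true at s2.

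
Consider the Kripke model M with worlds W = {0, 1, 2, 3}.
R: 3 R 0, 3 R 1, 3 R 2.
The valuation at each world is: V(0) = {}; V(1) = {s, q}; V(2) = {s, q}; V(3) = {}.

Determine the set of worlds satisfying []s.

0, 1, 2

Let φ = []s. Evaluate φ at each world:
  0 (successors ∅): φ is true.
  1 (successors ∅): φ is true.
  2 (successors ∅): φ is true.
  3 (successors {0, 1, 2}): φ is false.
For instance, at 3:
  At 3: []s requires s at every successor {0, 1, 2}.
    s fails at 0, so []s is false at 3.
Satisfying worlds: {0, 1, 2}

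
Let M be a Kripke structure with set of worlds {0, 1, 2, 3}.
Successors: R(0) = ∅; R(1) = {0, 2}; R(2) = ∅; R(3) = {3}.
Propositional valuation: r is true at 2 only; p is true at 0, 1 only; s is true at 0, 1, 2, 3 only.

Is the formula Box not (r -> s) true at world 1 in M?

At 1: Box not (r -> s) requires not (r -> s) at every successor {0, 2}.
  not (r -> s) fails at 0, so Box not (r -> s) is false at 1.

No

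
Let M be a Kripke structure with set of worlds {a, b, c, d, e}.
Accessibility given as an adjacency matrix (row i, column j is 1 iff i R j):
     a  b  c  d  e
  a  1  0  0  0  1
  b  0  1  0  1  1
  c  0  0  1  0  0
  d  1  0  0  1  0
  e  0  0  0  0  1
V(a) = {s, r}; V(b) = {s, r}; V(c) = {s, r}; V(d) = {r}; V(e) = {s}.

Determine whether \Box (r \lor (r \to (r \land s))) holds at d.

Yes

Recall that \Box ψ holds at a world iff ψ holds at every accessible world, and \Diamond ψ holds iff ψ holds at some accessible world.
At d: \Box (r \lor (r \to (r \land s))) requires r \lor (r \to (r \land s)) at every successor {a, d}.
  At a: r \lor (r \to (r \land s)) is true.
  At d: r \lor (r \to (r \land s)) is true.
So \Box (r \lor (r \to (r \land s))) is true at d.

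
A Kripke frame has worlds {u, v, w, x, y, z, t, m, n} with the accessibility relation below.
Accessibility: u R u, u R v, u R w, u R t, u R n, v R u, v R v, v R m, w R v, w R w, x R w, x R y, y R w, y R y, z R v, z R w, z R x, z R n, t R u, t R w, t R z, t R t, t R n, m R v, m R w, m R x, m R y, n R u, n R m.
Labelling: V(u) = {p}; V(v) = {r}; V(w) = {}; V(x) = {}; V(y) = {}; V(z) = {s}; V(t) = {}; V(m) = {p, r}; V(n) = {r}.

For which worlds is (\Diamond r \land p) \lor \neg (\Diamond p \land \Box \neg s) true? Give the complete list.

Let φ = (\Diamond r \land p) \lor \neg (\Diamond p \land \Box \neg s). Evaluate φ at each world:
  u (successors {u, v, w, t, n}): φ is true.
  v (successors {u, v, m}): φ is false.
  w (successors {v, w}): φ is true.
  x (successors {w, y}): φ is true.
  y (successors {w, y}): φ is true.
  z (successors {v, w, x, n}): φ is true.
  t (successors {u, w, z, t, n}): φ is true.
  m (successors {v, w, x, y}): φ is true.
  n (successors {u, m}): φ is false.
For instance, at t:
  At t: \Diamond r \land p is false, \neg (\Diamond p \land \Box \neg s) is true, so (\Diamond r \land p) \lor \neg (\Diamond p \land \Box \neg s) is true.
    At t: \Diamond r is true, p is false, so \Diamond r \land p is false.
      At t: \Diamond r requires r at some successor in {u, w, z, t, n}.
        r holds at n, so \Diamond r is true at t.
    At t: \Diamond p \land \Box \neg s is false, so \neg (\Diamond p \land \Box \neg s) is true.
      At t: \Diamond p is true, \Box \neg s is false, so \Diamond p \land \Box \neg s is false.
Satisfying worlds: {u, w, x, y, z, t, m}

u, w, x, y, z, t, m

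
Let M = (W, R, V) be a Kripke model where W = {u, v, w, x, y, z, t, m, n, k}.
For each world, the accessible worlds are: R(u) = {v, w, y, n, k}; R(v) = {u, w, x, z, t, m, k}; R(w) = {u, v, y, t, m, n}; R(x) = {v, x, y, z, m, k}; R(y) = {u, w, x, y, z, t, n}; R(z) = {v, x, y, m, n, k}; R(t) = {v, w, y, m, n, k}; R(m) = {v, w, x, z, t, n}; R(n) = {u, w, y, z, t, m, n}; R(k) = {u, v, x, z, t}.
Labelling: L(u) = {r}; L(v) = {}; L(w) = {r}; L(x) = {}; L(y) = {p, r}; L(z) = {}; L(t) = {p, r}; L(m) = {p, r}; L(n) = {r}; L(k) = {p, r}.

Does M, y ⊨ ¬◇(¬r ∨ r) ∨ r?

At y: ¬◇(¬r ∨ r) is false, r is true, so ¬◇(¬r ∨ r) ∨ r is true.
  At y: ◇(¬r ∨ r) is true, so ¬◇(¬r ∨ r) is false.
    At y: ◇(¬r ∨ r) requires ¬r ∨ r at some successor in {u, w, x, y, z, t, n}.
      ¬r ∨ r holds at u, so ◇(¬r ∨ r) is true at y.

Yes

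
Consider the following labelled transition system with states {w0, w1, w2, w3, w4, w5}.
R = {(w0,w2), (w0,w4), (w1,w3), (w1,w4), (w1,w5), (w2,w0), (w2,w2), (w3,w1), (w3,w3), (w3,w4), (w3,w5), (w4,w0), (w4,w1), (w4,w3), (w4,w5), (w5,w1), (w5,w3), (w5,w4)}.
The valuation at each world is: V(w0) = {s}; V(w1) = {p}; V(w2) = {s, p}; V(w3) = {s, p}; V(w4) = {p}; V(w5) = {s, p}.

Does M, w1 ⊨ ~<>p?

Recall that <>ψ holds at a world iff ψ holds at some accessible world.
At w1: <>p is true, so ~<>p is false.
  At w1: <>p requires p at some successor in {w3, w4, w5}.
    p holds at w3, so <>p is true at w1.

No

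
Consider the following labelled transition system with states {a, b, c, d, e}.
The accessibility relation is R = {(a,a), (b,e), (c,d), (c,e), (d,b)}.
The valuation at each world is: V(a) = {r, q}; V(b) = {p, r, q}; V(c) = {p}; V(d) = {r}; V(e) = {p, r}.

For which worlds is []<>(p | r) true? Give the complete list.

Let φ = []<>(p | r). Evaluate φ at each world:
  a (successors {a}): φ is true.
  b (successors {e}): φ is false.
  c (successors {d, e}): φ is false.
  d (successors {b}): φ is true.
  e (successors ∅): φ is true.
For instance, at b:
  At b: []<>(p | r) requires <>(p | r) at every successor {e}.
    <>(p | r) fails at e, so []<>(p | r) is false at b.
      At e: no accessible worlds, so <>(p | r) is false.
Satisfying worlds: {a, d, e}

a, d, e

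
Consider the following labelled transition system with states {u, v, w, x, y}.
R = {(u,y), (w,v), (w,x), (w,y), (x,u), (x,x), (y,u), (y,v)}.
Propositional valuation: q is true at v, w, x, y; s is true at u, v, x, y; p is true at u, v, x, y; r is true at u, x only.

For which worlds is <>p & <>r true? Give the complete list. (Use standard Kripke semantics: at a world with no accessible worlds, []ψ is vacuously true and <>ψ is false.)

Let φ = <>p & <>r. Evaluate φ at each world:
  u (successors {y}): φ is false.
  v (successors ∅): φ is false.
  w (successors {v, x, y}): φ is true.
  x (successors {u, x}): φ is true.
  y (successors {u, v}): φ is true.
For instance, at y:
  At y: <>p is true, <>r is true, so <>p & <>r is true.
    At y: <>p requires p at some successor in {u, v}.
      p holds at u, so <>p is true at y.
    At y: <>r requires r at some successor in {u, v}.
      r holds at u, so <>r is true at y.
Satisfying worlds: {w, x, y}

w, x, y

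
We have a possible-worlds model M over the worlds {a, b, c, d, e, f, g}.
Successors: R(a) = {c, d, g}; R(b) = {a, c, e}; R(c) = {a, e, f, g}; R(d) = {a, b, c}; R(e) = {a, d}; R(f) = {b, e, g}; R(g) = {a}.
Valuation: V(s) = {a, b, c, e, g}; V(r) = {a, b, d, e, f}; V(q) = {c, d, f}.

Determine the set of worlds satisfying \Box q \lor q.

Recall that \Box ψ holds at a world iff ψ holds at every accessible world, and \Diamond ψ holds iff ψ holds at some accessible world.
Let φ = \Box q \lor q. Evaluate φ at each world:
  a (successors {c, d, g}): φ is false.
  b (successors {a, c, e}): φ is false.
  c (successors {a, e, f, g}): φ is true.
  d (successors {a, b, c}): φ is true.
  e (successors {a, d}): φ is false.
  f (successors {b, e, g}): φ is true.
  g (successors {a}): φ is false.
For instance, at b:
  At b: \Box q is false, q is false, so \Box q \lor q is false.
    At b: \Box q requires q at every successor {a, c, e}.
      q fails at a, so \Box q is false at b.
Satisfying worlds: {c, d, f}

c, d, f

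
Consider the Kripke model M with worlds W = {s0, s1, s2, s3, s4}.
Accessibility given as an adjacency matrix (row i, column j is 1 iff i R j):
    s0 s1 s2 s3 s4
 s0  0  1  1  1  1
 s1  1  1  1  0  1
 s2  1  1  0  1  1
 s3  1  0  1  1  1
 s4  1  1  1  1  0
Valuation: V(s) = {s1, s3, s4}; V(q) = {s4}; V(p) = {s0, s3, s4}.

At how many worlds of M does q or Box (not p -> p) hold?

1

Let φ = q or Box (not p -> p). Evaluate φ at each world:
  s0 (successors {s1, s2, s3, s4}): φ is false.
  s1 (successors {s0, s1, s2, s4}): φ is false.
  s2 (successors {s0, s1, s3, s4}): φ is false.
  s3 (successors {s0, s2, s3, s4}): φ is false.
  s4 (successors {s0, s1, s2, s3}): φ is true.
For instance, at s3:
  At s3: q is false, Box (not p -> p) is false, so q or Box (not p -> p) is false.
    At s3: Box (not p -> p) requires not p -> p at every successor {s0, s2, s3, s4}.
      not p -> p fails at s2, so Box (not p -> p) is false at s3.
Satisfying worlds: {s4}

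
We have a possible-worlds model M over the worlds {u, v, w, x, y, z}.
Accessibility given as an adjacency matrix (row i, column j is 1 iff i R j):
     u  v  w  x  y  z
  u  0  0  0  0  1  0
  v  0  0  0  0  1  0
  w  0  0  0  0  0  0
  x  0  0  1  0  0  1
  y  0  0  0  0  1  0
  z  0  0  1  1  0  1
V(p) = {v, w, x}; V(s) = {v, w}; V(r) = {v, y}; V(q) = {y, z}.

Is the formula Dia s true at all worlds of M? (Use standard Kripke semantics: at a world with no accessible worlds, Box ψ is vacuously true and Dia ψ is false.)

No

Let φ = Dia s. Evaluate φ at each world:
  u (successors {y}): φ is false.
  v (successors {y}): φ is false.
  w (successors ∅): φ is false.
  x (successors {w, z}): φ is true.
  y (successors {y}): φ is false.
  z (successors {w, x, z}): φ is true.
Detail at u (counterexample):
  At u: Dia s requires s at some successor in {y}.
    At y: s is false.
  So Dia s is false at u.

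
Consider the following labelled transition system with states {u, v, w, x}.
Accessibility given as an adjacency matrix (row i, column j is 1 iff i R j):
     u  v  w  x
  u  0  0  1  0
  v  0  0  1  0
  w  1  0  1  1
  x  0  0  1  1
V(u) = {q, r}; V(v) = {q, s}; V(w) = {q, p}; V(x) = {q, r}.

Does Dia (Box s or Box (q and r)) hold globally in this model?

Recall that Box ψ holds at a world iff ψ holds at every accessible world, and Dia ψ holds iff ψ holds at some accessible world.
Let φ = Dia (Box s or Box (q and r)). Evaluate φ at each world:
  u (successors {w}): φ is false.
  v (successors {w}): φ is false.
  w (successors {u, w, x}): φ is false.
  x (successors {w, x}): φ is false.
Detail at u (counterexample):
  At u: Dia (Box s or Box (q and r)) requires Box s or Box (q and r) at some successor in {w}.
    At w: Box s or Box (q and r) is false.
  So Dia (Box s or Box (q and r)) is false at u.

No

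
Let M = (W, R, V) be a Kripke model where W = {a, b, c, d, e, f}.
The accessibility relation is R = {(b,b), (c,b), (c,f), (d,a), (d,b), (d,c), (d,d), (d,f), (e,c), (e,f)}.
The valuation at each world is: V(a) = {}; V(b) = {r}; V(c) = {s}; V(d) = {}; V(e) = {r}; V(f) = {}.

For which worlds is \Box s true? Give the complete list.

Let φ = \Box s. Evaluate φ at each world:
  a (successors ∅): φ is true.
  b (successors {b}): φ is false.
  c (successors {b, f}): φ is false.
  d (successors {a, b, c, d, f}): φ is false.
  e (successors {c, f}): φ is false.
  f (successors ∅): φ is true.
For instance, at d:
  At d: \Box s requires s at every successor {a, b, c, d, f}.
    s fails at a, so \Box s is false at d.
Satisfying worlds: {a, f}

a, f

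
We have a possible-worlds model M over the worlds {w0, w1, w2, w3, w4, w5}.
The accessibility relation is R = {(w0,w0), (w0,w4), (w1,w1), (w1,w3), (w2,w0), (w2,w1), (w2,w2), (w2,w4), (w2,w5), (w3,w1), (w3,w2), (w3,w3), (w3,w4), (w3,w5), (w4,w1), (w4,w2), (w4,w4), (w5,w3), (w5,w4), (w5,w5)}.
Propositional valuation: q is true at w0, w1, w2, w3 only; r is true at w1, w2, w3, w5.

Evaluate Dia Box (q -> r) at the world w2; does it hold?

Recall that Box ψ holds at a world iff ψ holds at every accessible world, and Dia ψ holds iff ψ holds at some accessible world.
At w2: Dia Box (q -> r) requires Box (q -> r) at some successor in {w0, w1, w2, w4, w5}.
  Box (q -> r) holds at w1, so Dia Box (q -> r) is true at w2.
    At w1: Box (q -> r) requires q -> r at every successor {w1, w3}.
      At w1: q -> r is true.
      At w3: q -> r is true.
    So Box (q -> r) is true at w1.

Yes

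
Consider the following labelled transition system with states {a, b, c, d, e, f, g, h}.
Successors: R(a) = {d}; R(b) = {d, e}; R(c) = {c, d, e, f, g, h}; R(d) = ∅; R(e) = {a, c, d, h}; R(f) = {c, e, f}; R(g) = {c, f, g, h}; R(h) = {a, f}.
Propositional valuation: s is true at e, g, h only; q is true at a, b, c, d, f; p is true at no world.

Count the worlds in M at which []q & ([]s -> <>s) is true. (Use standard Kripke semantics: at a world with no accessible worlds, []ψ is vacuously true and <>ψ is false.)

Let φ = []q & ([]s -> <>s). Evaluate φ at each world:
  a (successors {d}): φ is true.
  b (successors {d, e}): φ is false.
  c (successors {c, d, e, f, g, h}): φ is false.
  d (successors ∅): φ is false.
  e (successors {a, c, d, h}): φ is false.
  f (successors {c, e, f}): φ is false.
  g (successors {c, f, g, h}): φ is false.
  h (successors {a, f}): φ is true.
For instance, at e:
  At e: []q is false, []s -> <>s is true, so []q & ([]s -> <>s) is false.
    At e: []q requires q at every successor {a, c, d, h}.
      q fails at h, so []q is false at e.
    At e: []s is false, <>s is true, so []s -> <>s is true.
      At e: []s requires s at every successor {a, c, d, h}.
        s fails at a, so []s is false at e.
      At e: <>s requires s at some successor in {a, c, d, h}.
        s holds at h, so <>s is true at e.
Satisfying worlds: {a, h}

2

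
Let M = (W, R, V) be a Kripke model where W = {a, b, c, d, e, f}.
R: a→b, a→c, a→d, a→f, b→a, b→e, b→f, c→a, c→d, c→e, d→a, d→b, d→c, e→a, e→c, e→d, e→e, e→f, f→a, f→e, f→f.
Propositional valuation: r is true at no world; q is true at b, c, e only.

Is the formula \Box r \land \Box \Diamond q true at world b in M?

At b: \Box r is false, \Box \Diamond q is true, so \Box r \land \Box \Diamond q is false.
  At b: \Box r requires r at every successor {a, e, f}.
    r fails at a, so \Box r is false at b.
  At b: \Box \Diamond q requires \Diamond q at every successor {a, e, f}.
      At a: \Diamond q requires q at some successor in {b, c, d, f}.
        q holds at b, so \Diamond q is true at a.
      At e: \Diamond q requires q at some successor in {a, c, d, e, f}.
        q holds at c, so \Diamond q is true at e.
      At f: \Diamond q requires q at some successor in {a, e, f}.
        q holds at e, so \Diamond q is true at f.
  So \Box \Diamond q is true at b.

No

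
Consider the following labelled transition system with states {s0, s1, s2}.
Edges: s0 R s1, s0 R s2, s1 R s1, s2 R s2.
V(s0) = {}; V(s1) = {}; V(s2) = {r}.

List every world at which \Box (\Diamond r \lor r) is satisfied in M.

Recall that \Box ψ holds at a world iff ψ holds at every accessible world, and \Diamond ψ holds iff ψ holds at some accessible world.
Let φ = \Box (\Diamond r \lor r). Evaluate φ at each world:
  s0 (successors {s1, s2}): φ is false.
  s1 (successors {s1}): φ is false.
  s2 (successors {s2}): φ is true.
For instance, at s2:
  At s2: \Box (\Diamond r \lor r) requires \Diamond r \lor r at every successor {s2}.
      At s2: \Diamond r is true, r is true, so \Diamond r \lor r is true.
  So \Box (\Diamond r \lor r) is true at s2.
Satisfying worlds: {s2}

s2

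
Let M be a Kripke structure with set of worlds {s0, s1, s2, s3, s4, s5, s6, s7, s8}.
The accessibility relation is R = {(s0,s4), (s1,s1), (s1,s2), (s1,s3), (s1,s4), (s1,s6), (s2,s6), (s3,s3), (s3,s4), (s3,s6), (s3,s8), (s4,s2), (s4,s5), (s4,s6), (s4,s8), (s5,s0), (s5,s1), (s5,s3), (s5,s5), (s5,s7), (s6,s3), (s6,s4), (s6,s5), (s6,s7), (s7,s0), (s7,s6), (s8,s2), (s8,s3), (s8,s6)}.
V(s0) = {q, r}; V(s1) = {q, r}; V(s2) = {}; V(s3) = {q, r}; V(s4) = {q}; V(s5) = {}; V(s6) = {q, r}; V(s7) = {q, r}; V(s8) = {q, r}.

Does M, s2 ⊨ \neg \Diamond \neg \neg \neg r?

Yes

Recall that \Diamond ψ holds at a world iff ψ holds at some accessible world.
At s2: \Diamond \neg \neg \neg r is false, so \neg \Diamond \neg \neg \neg r is true.
  At s2: \Diamond \neg \neg \neg r requires \neg \neg \neg r at some successor in {s6}.
    At s6: \neg \neg \neg r is false.
  So \Diamond \neg \neg \neg r is false at s2.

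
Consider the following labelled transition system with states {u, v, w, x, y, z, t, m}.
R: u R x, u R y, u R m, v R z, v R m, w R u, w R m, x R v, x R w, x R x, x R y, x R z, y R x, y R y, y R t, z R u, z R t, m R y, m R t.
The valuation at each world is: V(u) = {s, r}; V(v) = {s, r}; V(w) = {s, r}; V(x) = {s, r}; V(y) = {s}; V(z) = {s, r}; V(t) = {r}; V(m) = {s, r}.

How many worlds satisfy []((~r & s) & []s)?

1

Let φ = []((~r & s) & []s). Evaluate φ at each world:
  u (successors {x, y, m}): φ is false.
  v (successors {z, m}): φ is false.
  w (successors {u, m}): φ is false.
  x (successors {v, w, x, y, z}): φ is false.
  y (successors {x, y, t}): φ is false.
  z (successors {u, t}): φ is false.
  t (successors ∅): φ is true.
  m (successors {y, t}): φ is false.
For instance, at v:
  At v: []((~r & s) & []s) requires (~r & s) & []s at every successor {z, m}.
    (~r & s) & []s fails at z, so []((~r & s) & []s) is false at v.
      At z: ~r & s is false, []s is false, so (~r & s) & []s is false.
Satisfying worlds: {t}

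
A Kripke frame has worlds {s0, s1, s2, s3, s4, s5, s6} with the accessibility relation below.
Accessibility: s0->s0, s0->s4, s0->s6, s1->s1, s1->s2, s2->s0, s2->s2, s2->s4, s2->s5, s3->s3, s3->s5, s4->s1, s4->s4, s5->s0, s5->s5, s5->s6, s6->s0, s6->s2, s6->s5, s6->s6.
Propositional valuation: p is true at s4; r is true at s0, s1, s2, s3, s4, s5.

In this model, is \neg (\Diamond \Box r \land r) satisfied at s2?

At s2: \Diamond \Box r \land r is true, so \neg (\Diamond \Box r \land r) is false.
  At s2: \Diamond \Box r is true, r is true, so \Diamond \Box r \land r is true.
    At s2: \Diamond \Box r requires \Box r at some successor in {s0, s2, s4, s5}.
      \Box r holds at s2, so \Diamond \Box r is true at s2.

No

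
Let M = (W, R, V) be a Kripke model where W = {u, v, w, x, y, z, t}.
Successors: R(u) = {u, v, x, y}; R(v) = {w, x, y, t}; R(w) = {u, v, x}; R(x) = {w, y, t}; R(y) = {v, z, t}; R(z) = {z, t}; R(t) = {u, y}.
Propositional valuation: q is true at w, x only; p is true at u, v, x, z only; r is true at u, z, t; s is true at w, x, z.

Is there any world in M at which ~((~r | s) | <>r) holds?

Let φ = ~((~r | s) | <>r). Evaluate φ at each world:
  u (successors {u, v, x, y}): φ is false.
  v (successors {w, x, y, t}): φ is false.
  w (successors {u, v, x}): φ is false.
  x (successors {w, y, t}): φ is false.
  y (successors {v, z, t}): φ is false.
  z (successors {z, t}): φ is false.
  t (successors {u, y}): φ is false.
For instance, at w:
  At w: (~r | s) | <>r is true, so ~((~r | s) | <>r) is false.
    At w: ~r | s is true, <>r is true, so (~r | s) | <>r is true.
      At w: <>r requires r at some successor in {u, v, x}.
        r holds at u, so <>r is true at w.

No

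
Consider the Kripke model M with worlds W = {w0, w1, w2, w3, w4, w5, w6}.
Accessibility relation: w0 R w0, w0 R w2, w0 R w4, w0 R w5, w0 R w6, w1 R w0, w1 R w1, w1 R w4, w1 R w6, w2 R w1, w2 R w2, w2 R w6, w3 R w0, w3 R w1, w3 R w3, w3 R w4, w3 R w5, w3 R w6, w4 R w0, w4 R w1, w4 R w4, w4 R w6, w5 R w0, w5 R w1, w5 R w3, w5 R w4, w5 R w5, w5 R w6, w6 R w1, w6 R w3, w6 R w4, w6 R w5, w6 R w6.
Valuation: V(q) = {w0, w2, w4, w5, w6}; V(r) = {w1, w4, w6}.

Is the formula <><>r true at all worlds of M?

Yes

Recall that <>ψ holds at a world iff ψ holds at some accessible world.
Let φ = <><>r. Evaluate φ at each world:
  w0 (successors {w0, w2, w4, w5, w6}): φ is true.
  w1 (successors {w0, w1, w4, w6}): φ is true.
  w2 (successors {w1, w2, w6}): φ is true.
  w3 (successors {w0, w1, w3, w4, w5, w6}): φ is true.
  w4 (successors {w0, w1, w4, w6}): φ is true.
  w5 (successors {w0, w1, w3, w4, w5, w6}): φ is true.
  w6 (successors {w1, w3, w4, w5, w6}): φ is true.
For instance, at w1:
  At w1: <><>r requires <>r at some successor in {w0, w1, w4, w6}.
    <>r holds at w0, so <><>r is true at w1.
      At w0: <>r requires r at some successor in {w0, w2, w4, w5, w6}.
        r holds at w4, so <>r is true at w0.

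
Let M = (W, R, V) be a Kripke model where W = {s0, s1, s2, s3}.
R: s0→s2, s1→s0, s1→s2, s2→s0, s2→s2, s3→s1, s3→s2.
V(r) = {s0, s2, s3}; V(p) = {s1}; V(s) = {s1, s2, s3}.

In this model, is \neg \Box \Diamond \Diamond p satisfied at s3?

Yes

At s3: \Box \Diamond \Diamond p is false, so \neg \Box \Diamond \Diamond p is true.
  At s3: \Box \Diamond \Diamond p requires \Diamond \Diamond p at every successor {s1, s2}.
    \Diamond \Diamond p fails at s1, so \Box \Diamond \Diamond p is false at s3.
      At s1: \Diamond \Diamond p requires \Diamond p at some successor in {s0, s2}.
        At s0: \Diamond p is false.
        At s2: \Diamond p is false.
      So \Diamond \Diamond p is false at s1.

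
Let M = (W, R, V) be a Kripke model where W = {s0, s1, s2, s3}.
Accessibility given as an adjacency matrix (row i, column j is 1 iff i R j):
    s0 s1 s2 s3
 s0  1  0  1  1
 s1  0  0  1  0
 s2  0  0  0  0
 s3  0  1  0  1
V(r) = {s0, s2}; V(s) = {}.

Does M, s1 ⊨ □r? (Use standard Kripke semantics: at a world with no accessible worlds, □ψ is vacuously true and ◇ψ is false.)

At s1: □r requires r at every successor {s2}.
  At s2: r is true.
So □r is true at s1.

Yes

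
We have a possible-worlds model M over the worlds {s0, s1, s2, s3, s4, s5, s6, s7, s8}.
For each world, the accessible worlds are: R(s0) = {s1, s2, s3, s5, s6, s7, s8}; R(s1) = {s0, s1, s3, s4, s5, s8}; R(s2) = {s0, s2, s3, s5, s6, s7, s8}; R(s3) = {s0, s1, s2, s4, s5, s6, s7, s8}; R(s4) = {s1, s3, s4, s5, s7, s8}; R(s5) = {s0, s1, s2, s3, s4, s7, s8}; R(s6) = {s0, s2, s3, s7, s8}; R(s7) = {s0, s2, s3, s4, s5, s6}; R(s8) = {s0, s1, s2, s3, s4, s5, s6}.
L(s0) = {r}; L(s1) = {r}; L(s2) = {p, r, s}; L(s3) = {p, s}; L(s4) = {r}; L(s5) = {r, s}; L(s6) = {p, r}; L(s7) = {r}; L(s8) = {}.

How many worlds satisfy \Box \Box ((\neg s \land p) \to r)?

9

Recall that \Box ψ holds at a world iff ψ holds at every accessible world, and \Diamond ψ holds iff ψ holds at some accessible world.
Let φ = \Box \Box ((\neg s \land p) \to r). Evaluate φ at each world:
  s0 (successors {s1, s2, s3, s5, s6, s7, s8}): φ is true.
  s1 (successors {s0, s1, s3, s4, s5, s8}): φ is true.
  s2 (successors {s0, s2, s3, s5, s6, s7, s8}): φ is true.
  s3 (successors {s0, s1, s2, s4, s5, s6, s7, s8}): φ is true.
  s4 (successors {s1, s3, s4, s5, s7, s8}): φ is true.
  s5 (successors {s0, s1, s2, s3, s4, s7, s8}): φ is true.
  s6 (successors {s0, s2, s3, s7, s8}): φ is true.
  s7 (successors {s0, s2, s3, s4, s5, s6}): φ is true.
  s8 (successors {s0, s1, s2, s3, s4, s5, s6}): φ is true.
For instance, at s1:
  At s1: \Box \Box ((\neg s \land p) \to r) requires \Box ((\neg s \land p) \to r) at every successor {s0, s1, s3, s4, s5, s8}.
    At s0: \Box ((\neg s \land p) \to r) is true.
    At s1: \Box ((\neg s \land p) \to r) is true.
    At s3: \Box ((\neg s \land p) \to r) is true.
    At s4: \Box ((\neg s \land p) \to r) is true.
    At s5: \Box ((\neg s \land p) \to r) is true.
    At s8: \Box ((\neg s \land p) \to r) is true.
  So \Box \Box ((\neg s \land p) \to r) is true at s1.
Satisfying worlds: {s0, s1, s2, s3, s4, s5, s6, s7, s8}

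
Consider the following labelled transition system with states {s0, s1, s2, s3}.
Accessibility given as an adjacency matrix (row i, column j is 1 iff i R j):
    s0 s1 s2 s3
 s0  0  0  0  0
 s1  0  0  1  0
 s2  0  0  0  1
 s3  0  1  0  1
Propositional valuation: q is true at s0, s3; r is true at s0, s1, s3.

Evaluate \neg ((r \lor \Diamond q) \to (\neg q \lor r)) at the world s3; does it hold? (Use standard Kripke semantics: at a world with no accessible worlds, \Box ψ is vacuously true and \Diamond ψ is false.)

At s3: (r \lor \Diamond q) \to (\neg q \lor r) is true, so \neg ((r \lor \Diamond q) \to (\neg q \lor r)) is false.
  At s3: r \lor \Diamond q is true, \neg q \lor r is true, so (r \lor \Diamond q) \to (\neg q \lor r) is true.
    At s3: r is true, \Diamond q is true, so r \lor \Diamond q is true.
      At s3: \Diamond q requires q at some successor in {s1, s3}.
        q holds at s3, so \Diamond q is true at s3.

No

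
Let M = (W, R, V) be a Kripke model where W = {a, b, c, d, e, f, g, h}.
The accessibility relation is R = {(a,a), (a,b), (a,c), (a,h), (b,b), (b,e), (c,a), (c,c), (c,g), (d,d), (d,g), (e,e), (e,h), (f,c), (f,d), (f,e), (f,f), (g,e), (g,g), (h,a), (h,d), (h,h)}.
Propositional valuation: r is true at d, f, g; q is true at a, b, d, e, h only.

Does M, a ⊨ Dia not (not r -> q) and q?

At a: Dia not (not r -> q) is true, q is true, so Dia not (not r -> q) and q is true.
  At a: Dia not (not r -> q) requires not (not r -> q) at some successor in {a, b, c, h}.
    not (not r -> q) holds at c, so Dia not (not r -> q) is true at a.

Yes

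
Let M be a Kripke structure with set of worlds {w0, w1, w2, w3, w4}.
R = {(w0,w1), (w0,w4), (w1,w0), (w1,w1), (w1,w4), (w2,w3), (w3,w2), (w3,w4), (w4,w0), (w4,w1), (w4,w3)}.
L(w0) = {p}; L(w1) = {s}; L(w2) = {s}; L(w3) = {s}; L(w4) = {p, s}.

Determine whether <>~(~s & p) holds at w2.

Yes

At w2: <>~(~s & p) requires ~(~s & p) at some successor in {w3}.
  ~(~s & p) holds at w3, so <>~(~s & p) is true at w2.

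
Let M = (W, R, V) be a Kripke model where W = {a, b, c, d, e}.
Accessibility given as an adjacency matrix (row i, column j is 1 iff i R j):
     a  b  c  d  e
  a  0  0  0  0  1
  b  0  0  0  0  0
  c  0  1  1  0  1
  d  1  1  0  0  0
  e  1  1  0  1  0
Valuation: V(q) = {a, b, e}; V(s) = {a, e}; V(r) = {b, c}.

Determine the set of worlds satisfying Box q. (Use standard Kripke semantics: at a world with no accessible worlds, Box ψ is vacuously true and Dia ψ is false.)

a, b, d

Let φ = Box q. Evaluate φ at each world:
  a (successors {e}): φ is true.
  b (successors ∅): φ is true.
  c (successors {b, c, e}): φ is false.
  d (successors {a, b}): φ is true.
  e (successors {a, b, d}): φ is false.
For instance, at e:
  At e: Box q requires q at every successor {a, b, d}.
    q fails at d, so Box q is false at e.
Satisfying worlds: {a, b, d}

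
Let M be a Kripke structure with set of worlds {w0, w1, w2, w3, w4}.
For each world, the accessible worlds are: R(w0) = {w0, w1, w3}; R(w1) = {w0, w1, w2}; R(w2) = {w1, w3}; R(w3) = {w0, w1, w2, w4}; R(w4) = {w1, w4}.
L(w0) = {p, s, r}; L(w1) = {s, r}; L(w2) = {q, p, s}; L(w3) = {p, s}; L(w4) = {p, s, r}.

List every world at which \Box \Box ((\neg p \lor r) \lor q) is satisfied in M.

w2, w4

Let φ = \Box \Box ((\neg p \lor r) \lor q). Evaluate φ at each world:
  w0 (successors {w0, w1, w3}): φ is false.
  w1 (successors {w0, w1, w2}): φ is false.
  w2 (successors {w1, w3}): φ is true.
  w3 (successors {w0, w1, w2, w4}): φ is false.
  w4 (successors {w1, w4}): φ is true.
For instance, at w0:
  At w0: \Box \Box ((\neg p \lor r) \lor q) requires \Box ((\neg p \lor r) \lor q) at every successor {w0, w1, w3}.
    \Box ((\neg p \lor r) \lor q) fails at w0, so \Box \Box ((\neg p \lor r) \lor q) is false at w0.
      At w0: \Box ((\neg p \lor r) \lor q) requires (\neg p \lor r) \lor q at every successor {w0, w1, w3}.
        (\neg p \lor r) \lor q fails at w3, so \Box ((\neg p \lor r) \lor q) is false at w0.
Satisfying worlds: {w2, w4}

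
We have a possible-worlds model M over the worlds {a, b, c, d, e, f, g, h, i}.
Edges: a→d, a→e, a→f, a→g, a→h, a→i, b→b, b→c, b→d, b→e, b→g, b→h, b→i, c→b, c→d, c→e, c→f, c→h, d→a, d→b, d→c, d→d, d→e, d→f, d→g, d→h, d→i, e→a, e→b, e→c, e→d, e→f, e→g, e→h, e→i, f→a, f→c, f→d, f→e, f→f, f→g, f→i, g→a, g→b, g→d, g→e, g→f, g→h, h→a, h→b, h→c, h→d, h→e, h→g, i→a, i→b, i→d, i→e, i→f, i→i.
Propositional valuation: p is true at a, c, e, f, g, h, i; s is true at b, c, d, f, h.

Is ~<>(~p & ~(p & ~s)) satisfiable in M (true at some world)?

No

Let φ = ~<>(~p & ~(p & ~s)). Evaluate φ at each world:
  a (successors {d, e, f, g, h, i}): φ is false.
  b (successors {b, c, d, e, g, h, i}): φ is false.
  c (successors {b, d, e, f, h}): φ is false.
  d (successors {a, b, c, d, e, f, g, h, i}): φ is false.
  e (successors {a, b, c, d, f, g, h, i}): φ is false.
  f (successors {a, c, d, e, f, g, i}): φ is false.
  g (successors {a, b, d, e, f, h}): φ is false.
  h (successors {a, b, c, d, e, g}): φ is false.
  i (successors {a, b, d, e, f, i}): φ is false.
For instance, at b:
  At b: <>(~p & ~(p & ~s)) is true, so ~<>(~p & ~(p & ~s)) is false.
    At b: <>(~p & ~(p & ~s)) requires ~p & ~(p & ~s) at some successor in {b, c, d, e, g, h, i}.
      ~p & ~(p & ~s) holds at b, so <>(~p & ~(p & ~s)) is true at b.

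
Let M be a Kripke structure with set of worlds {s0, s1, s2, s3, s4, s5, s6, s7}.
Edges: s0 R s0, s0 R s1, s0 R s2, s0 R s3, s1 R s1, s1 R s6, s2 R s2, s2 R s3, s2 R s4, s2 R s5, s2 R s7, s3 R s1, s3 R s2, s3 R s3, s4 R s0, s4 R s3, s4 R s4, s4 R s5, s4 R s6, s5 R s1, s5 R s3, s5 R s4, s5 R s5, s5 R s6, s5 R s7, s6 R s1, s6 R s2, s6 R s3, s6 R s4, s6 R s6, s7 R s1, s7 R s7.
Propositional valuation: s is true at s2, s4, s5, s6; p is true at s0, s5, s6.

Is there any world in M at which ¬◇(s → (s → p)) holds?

Let φ = ¬◇(s → (s → p)). Evaluate φ at each world:
  s0 (successors {s0, s1, s2, s3}): φ is false.
  s1 (successors {s1, s6}): φ is false.
  s2 (successors {s2, s3, s4, s5, s7}): φ is false.
  s3 (successors {s1, s2, s3}): φ is false.
  s4 (successors {s0, s3, s4, s5, s6}): φ is false.
  s5 (successors {s1, s3, s4, s5, s6, s7}): φ is false.
  s6 (successors {s1, s2, s3, s4, s6}): φ is false.
  s7 (successors {s1, s7}): φ is false.
For instance, at s7:
  At s7: ◇(s → (s → p)) is true, so ¬◇(s → (s → p)) is false.
    At s7: ◇(s → (s → p)) requires s → (s → p) at some successor in {s1, s7}.
      s → (s → p) holds at s1, so ◇(s → (s → p)) is true at s7.

No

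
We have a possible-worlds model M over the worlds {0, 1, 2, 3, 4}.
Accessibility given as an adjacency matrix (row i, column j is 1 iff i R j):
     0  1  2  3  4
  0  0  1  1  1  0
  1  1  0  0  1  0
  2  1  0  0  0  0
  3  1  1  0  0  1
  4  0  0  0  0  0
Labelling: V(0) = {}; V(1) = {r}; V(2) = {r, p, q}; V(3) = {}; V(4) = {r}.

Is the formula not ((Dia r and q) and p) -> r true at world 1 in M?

Yes

At 1: not ((Dia r and q) and p) is true, r is true, so not ((Dia r and q) and p) -> r is true.
  At 1: (Dia r and q) and p is false, so not ((Dia r and q) and p) is true.
    At 1: Dia r and q is false, p is false, so (Dia r and q) and p is false.
      At 1: Dia r is false, q is false, so Dia r and q is false.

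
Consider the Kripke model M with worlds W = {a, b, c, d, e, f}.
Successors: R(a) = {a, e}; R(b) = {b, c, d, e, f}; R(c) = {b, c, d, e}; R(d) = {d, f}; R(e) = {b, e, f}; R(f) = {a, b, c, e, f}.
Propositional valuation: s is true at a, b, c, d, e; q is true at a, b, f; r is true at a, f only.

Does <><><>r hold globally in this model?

Let φ = <><><>r. Evaluate φ at each world:
  a (successors {a, e}): φ is true.
  b (successors {b, c, d, e, f}): φ is true.
  c (successors {b, c, d, e}): φ is true.
  d (successors {d, f}): φ is true.
  e (successors {b, e, f}): φ is true.
  f (successors {a, b, c, e, f}): φ is true.
For instance, at a:
  At a: <><><>r requires <><>r at some successor in {a, e}.
    <><>r holds at a, so <><><>r is true at a.
      At a: <><>r requires <>r at some successor in {a, e}.
        <>r holds at a, so <><>r is true at a.

Yes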